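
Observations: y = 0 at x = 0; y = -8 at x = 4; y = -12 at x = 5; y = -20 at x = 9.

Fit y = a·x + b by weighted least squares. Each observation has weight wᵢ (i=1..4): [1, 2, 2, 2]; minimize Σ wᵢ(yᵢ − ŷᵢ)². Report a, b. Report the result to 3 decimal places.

a = -2.252, b = 0.155

Sums needed: Σwᵢ·x·x = 244, Σwᵢ·x = 36, Σwᵢ·1 = 7.
For MᵀWy: Σwᵢ·x·y = -544, Σwᵢ·y = -80.
det = 244·7 − 36² = 412.
a = ((-544)·7 − 36·(-80))/412 = -232/103; b = (244·(-80) − 36·(-544))/412 = 16/103.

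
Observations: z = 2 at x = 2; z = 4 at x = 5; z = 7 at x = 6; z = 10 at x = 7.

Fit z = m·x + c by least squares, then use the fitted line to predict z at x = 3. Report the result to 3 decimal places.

Setting ∂/∂m … = 0 gives: 114·m + 20·c = 136;  20·m + 4·c = 23.
(Σx·x = 114, Σx = 20, Σ1 = 4, Σx·z = 136, Σz = 23.)
Δ = 114·4 − 20² = 56.
m = (136·4 − 20·23)/56 = 3/2; c = (114·23 − 20·136)/56 = -7/4.
At x = 3: ẑ = (3/2)·(3) + (-7/4)·(1) = 11/4.

ẑ = 2.750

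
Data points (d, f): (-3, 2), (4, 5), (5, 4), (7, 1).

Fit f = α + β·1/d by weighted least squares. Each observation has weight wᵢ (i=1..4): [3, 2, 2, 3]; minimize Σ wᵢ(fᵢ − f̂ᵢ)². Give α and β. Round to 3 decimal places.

α = 2.608, β = 2.788

Forming XᵀWX = [[10, 23/70]; [23/70, 17627/29400]] and XᵀWf = [27, 177/70]ᵀ gives XᵀWX·[α, β]ᵀ = XᵀWf.
Determinant 10·(17627/29400) − (23/70)² = 3091/525.
α = (27·(17627/29400) − (23/70)·(177/70))/(3091/525) = 451503/173096; β = (10·(177/70) − (23/70)·27)/(3091/525) = 17235/6182.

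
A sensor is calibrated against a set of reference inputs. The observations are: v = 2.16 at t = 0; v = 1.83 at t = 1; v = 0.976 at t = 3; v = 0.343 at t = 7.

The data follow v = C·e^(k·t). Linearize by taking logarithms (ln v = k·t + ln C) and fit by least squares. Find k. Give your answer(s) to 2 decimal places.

With ln vᵢ as the transformed response and tᵢ as the regressor:
XᵀX = [[59.0000, 11.0000]; [11.0000, 4]], rhs = [-6.9587, 0.2801]ᵀ  (here Σt = 11.0000, Σ(t)² = 59.0000, Σln v = 0.2801, Σt·ln v = -6.9587).
Δ = 59.0000·4 − (11.0000)² = 115.0000; k = (-6.9587·4 − 11.0000·0.2801)/115.0000 = -0.26884, ln C = (59.0000·0.2801 − 11.0000·-6.9587)/115.0000 = 0.80933.

k = -0.27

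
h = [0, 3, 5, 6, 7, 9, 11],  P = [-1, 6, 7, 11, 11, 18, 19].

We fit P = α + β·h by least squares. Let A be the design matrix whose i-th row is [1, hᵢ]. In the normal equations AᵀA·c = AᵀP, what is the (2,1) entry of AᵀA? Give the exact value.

Row 2 ↔ basis h, column 1 ↔ basis 1, so (AᵀA)_{2,1} = Σᵢ h = (0)·(1) + (3)·(1) + (5)·(1) + (6)·(1) + (7)·(1) + (9)·(1) + (11)·(1) = 41.

41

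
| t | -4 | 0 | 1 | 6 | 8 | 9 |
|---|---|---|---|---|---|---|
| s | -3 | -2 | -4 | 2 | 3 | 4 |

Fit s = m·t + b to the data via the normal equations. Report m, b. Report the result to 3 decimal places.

With design matrix M, MᵀM = [[198, 20]; [20, 6]] and Mᵀs = [80, 0]ᵀ.
Determinant 198·6 − 20² = 788.
m = (80·6 − 20·0)/788 = 120/197; b = (198·0 − 20·80)/788 = -400/197.

m = 0.609, b = -2.030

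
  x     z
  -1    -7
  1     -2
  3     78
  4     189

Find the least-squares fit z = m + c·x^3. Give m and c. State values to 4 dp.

The normal system AᵀA·[m, c]ᵀ = Aᵀz is [[4, 91]; [91, 4827]]·[m, c]ᵀ = [258, 14207]ᵀ.
Δ = 4·4827 − 91² = 11027.
m = (258·4827 − 91·14207)/11027 = -47471/11027; c = (4·14207 − 91·258)/11027 = 33350/11027.

m = -4.3050, c = 3.0244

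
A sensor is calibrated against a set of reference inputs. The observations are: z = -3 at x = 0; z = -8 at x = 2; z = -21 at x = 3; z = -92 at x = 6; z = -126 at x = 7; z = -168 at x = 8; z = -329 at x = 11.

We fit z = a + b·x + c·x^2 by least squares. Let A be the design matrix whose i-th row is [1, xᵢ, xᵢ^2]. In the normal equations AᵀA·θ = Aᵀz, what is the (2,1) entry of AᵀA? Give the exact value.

37

Row 2 ↔ basis x, column 1 ↔ basis 1, so (AᵀA)_{2,1} = Σᵢ x = (0)·(1) + (2)·(1) + (3)·(1) + (6)·(1) + (7)·(1) + (8)·(1) + (11)·(1) = 37.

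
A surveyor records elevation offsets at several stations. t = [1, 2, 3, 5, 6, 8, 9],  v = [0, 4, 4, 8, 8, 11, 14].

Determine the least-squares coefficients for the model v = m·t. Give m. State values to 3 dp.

Forming MᵀM = [[220]] and Mᵀv = [322]ᵀ gives MᵀM·[m]ᵀ = Mᵀv.
Hence m = 322 / 220 ≈ 1.46364.

m = 1.464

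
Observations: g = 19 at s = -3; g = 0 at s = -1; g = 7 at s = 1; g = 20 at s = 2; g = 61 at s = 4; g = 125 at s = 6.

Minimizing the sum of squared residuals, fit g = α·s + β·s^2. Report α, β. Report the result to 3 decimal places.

α = 3.012, β = 2.997

The normal equations are: 67·α + 261·β = 984;  261·α + 1651·β = 5734.
(Σs·s = 67, Σs·s^2 = 261, Σs^2·s^2 = 1651, Σs·g = 984, Σs^2·g = 5734.)
det = 67·1651 − 261² = 42496.
α = (984·1651 − 261·5734)/42496 = 64005/21248; β = (67·5734 − 261·984)/42496 = 63677/21248.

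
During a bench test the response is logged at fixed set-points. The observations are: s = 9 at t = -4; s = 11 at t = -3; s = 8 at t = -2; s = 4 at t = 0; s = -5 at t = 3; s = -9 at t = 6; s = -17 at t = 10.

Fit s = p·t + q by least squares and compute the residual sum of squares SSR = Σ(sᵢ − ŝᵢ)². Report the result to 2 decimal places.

With design matrix M, MᵀM = [[174, 10]; [10, 7]] and Mᵀs = [-324, 1]ᵀ.
Determinant 174·7 − 10² = 1118.
p = ((-324)·7 − 10·1)/1118 = -1139/559; q = (174·1 − 10·(-324))/1118 = 1707/559.
Residuals: -1232/559, 1025/559, 487/559, 529/559, -1085/559, 96/559, 180/559; SSR = 7700/559.

SSR = 13.77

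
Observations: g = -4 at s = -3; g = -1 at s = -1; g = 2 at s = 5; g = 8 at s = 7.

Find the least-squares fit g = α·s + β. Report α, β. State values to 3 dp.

With design matrix M, MᵀM = [[84, 8]; [8, 4]] and Mᵀg = [79, 5]ᵀ.
Determinant 84·4 − 8² = 272.
α = (79·4 − 8·5)/272 = 69/68; β = (84·5 − 8·79)/272 = -53/68.

α = 1.015, β = -0.779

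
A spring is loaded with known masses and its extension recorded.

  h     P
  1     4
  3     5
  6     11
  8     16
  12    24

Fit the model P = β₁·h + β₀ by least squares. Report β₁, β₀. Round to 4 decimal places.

From the data, Σh·h = 254, Σh = 30, Σ1 = 5.
For AᵀP: Σh·P = 501, ΣP = 60.
AᵀA·[β₁, β₀]ᵀ = AᵀP becomes [[254, 30]; [30, 5]]·[β₁, β₀]ᵀ = [501, 60]ᵀ.
Eliminating β₀: 5·(row 1) − 30·(row 2) gives 370·β₁ = 5·501 − 30·60 = 705, so β₁ = 141/74.
Then β₀ = (60 − 30·(141/74))/5 = 21/37.

β₁ = 1.9054, β₀ = 0.5676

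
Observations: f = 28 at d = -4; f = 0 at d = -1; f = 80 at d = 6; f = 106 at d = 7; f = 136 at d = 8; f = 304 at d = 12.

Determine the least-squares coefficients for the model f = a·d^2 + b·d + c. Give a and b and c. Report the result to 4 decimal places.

a = 2.0280, b = 1.0219, c = -0.5499

Sums needed: Σd^2·d^2 = 28786, Σd^2·d = 2734, Σd^2 = 310, Σd·d = 310, Σd = 28, Σ1 = 6.
Moment sums: Σd^2·f = 61002, Σd·f = 5846, Σf = 654.
XᵀX·[a, b, c]ᵀ = Xᵀf becomes [[28786, 2734, 310]; [2734, 310, 28]; [310, 28, 6]]·[a, b, c]ᵀ = [61002, 5846, 654]ᵀ.
Solving the 3×3 system (Gaussian elimination) gives a = 962407/474555, b = 484952/474555, c = -86992/158185.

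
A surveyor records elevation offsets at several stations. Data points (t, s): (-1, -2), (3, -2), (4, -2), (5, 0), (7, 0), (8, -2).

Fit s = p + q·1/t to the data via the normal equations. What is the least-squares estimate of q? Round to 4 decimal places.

q = 0.5216

Entries of XᵀX: Σ1 = 6, Σ1/t = 43/840, Σ1/t·1/t = 881749/705600.
Right-hand side: Σs = -8, Σ1/t·s = 7/12.
XᵀX·[p, q]ᵀ = Xᵀs becomes [[6, 43/840]; [43/840, 881749/705600]]·[p, q]ᵀ = [-8, 7/12]ᵀ.
det = 6·(881749/705600) − (43/840)² = 1057729/141120.
p = ((-8)·(881749/705600) − (43/840)·(7/12))/(1057729/141120) = -7075062/5288645; q = (6·(7/12) − (43/840)·(-8))/(1057729/141120) = 551712/1057729.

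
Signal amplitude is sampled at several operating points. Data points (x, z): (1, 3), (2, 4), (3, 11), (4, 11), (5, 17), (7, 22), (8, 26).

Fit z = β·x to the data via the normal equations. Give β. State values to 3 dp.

β = 3.185

Forming AᵀA = [[168]] and Aᵀz = [535]ᵀ gives AᵀA·[β]ᵀ = Aᵀz.
β = 535/168 = 3.18452.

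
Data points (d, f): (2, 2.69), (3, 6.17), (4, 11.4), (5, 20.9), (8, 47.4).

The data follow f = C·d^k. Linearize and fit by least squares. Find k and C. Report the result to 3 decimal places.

Taking logs, ln f = k·ln d + ln C, so regress ln f on ln d.
Σln d = 6.8669, Σ(ln d)² = 10.5236, Σln f = 12.1412, Σln d·ln f = 18.9748.
Equations: 10.5236·k + 6.8669·ln C = 18.9748;  6.8669·k + 5·ln C = 12.1412.
Solving (det = 5.4631): k = 2.10522, ln C = -0.46303, so C = exp(-0.46303) = 0.62937.

k = 2.105, C = 0.629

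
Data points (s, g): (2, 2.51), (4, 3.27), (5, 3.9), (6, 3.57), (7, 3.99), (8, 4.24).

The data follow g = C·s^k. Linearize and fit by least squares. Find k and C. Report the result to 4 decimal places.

Linearized form: ln g = k·ln s + ln C. From the 6 transformed points,
AᵀA = [[16.3136, 9.5060]; [9.5060, 6]], rhs = [12.4475, 7.5670]ᵀ  (here Σln s = 9.5060, Σ(ln s)² = 16.3136, Σln g = 7.5670, Σln s·ln g = 12.4475).
Slope k = (n·Σln s·ln g − Σln s·Σln g)/(n·Σ(ln s)² − (Σln s)²) = (6·12.4475 − 9.5060·7.5670)/7.5177 = 0.36627; ln C = (Σln g − k·Σln s)/n = 0.68086, so C = exp(0.68086) = 1.97558.

k = 0.3663, C = 1.9756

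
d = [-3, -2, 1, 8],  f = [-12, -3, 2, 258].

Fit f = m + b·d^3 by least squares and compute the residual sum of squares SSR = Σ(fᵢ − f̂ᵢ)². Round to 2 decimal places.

SSR = 0.17

Entries of AᵀA: Σ1 = 4, Σd^3 = 478, Σd^3·d^3 = 262938.
For Aᵀf: Σf = 245, Σd^3·f = 132446.
Eliminating b: 262938·(row 1) − 478·(row 2) gives 823268·m = 262938·245 − 478·132446 = 1110622, so m = 555311/411634.
Then b = (132446 − 478·(555311/411634))/262938 = 206337/411634.
Residuals: 38090/205817, -139517/411634, 30810/205817, 1717/411634; SSR = 70617/411634.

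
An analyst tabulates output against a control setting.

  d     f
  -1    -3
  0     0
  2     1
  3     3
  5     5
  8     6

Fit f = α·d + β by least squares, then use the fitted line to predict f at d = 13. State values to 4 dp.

From the data, Σd·d = 103, Σd = 17, Σ1 = 6.
Right-hand side: Σd·f = 87, Σf = 12.
AᵀA·[α, β]ᵀ = Aᵀf becomes [[103, 17]; [17, 6]]·[α, β]ᵀ = [87, 12]ᵀ.
Determinant 103·6 − 17² = 329.
α = (87·6 − 17·12)/329 = 318/329; β = (103·12 − 17·87)/329 = -243/329.
At d = 13: f̂ = (318/329)·(13) + (-243/329)·(1) = 3891/329.

f̂ = 11.8267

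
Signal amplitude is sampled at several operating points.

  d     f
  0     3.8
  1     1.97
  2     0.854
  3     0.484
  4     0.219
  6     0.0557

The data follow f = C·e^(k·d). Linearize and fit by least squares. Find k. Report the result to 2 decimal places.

k = -0.71

Linearized form: ln f = k·d + ln C. From the 6 transformed points,
XᵀX = [[66.0000, 16.0000]; [16.0000, 6]], rhs = [-25.2160, -3.2769]ᵀ  (here Σd = 16.0000, Σ(d)² = 66.0000, Σln f = -3.2769, Σd·ln f = -25.2160).
Solving (det = 140.0000): k = -0.70618, ln C = 1.33700.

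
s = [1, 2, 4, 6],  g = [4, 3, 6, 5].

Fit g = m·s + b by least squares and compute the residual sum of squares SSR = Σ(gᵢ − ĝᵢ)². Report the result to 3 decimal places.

SSR = 2.949

Forming MᵀM = [[57, 13]; [13, 4]] and Mᵀg = [64, 18]ᵀ gives MᵀM·[m, b]ᵀ = Mᵀg.
Δ = 57·4 − 13² = 59.
m = (64·4 − 13·18)/59 = 22/59; b = (57·18 − 13·64)/59 = 194/59.
Residuals: 20/59, -61/59, 72/59, -31/59; SSR = 174/59.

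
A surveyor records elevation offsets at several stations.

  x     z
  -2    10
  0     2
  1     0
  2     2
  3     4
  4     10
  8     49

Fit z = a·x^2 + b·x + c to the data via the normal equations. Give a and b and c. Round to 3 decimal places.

a = 1.000, b = -2.082, c = 1.763

Setting ∂/∂a … = 0 gives: 4466·a + 604·b + 98·c = 3380;  604·a + 98·b + 16·c = 428;  98·a + 16·b + 7·c = 77.
Row-reducing yields a = 15977/15981, b = -23768/11415, c = 46951/26635.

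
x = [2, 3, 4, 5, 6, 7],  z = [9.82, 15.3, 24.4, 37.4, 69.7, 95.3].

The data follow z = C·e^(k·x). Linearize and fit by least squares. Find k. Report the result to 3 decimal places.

k = 0.467

Taking logs, ln z = k·x + ln C, so regress ln z on x.
Σx = 27.0000, Σ(x)² = 139.0000, Σln z = 20.6298, Σx·ln z = 101.0035.
Equations: 139.0000·k + 27.0000·ln C = 101.0035;  27.0000·k + 6·ln C = 20.6298.
Δ = 139.0000·6 − (27.0000)² = 105.0000; k = (101.0035·6 − 27.0000·20.6298)/105.0000 = 0.46683, ln C = (139.0000·20.6298 − 27.0000·101.0035)/105.0000 = 1.33754.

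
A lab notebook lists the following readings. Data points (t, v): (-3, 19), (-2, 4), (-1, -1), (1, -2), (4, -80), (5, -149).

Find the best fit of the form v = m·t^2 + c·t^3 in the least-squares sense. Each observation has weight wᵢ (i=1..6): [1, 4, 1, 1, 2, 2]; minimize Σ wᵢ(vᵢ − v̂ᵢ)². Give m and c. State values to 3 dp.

m = -0.960, c = -1.002

Sums needed: Σwᵢ·t^2·t^2 = 1909, Σwᵢ·t^2·t^3 = 7927, Σwᵢ·t^3·t^3 = 40429.
Moment sums: Σwᵢ·t^2·v = -9778, Σwᵢ·t^3·v = -48132.
Δ = 1909·40429 − 7927² = 14341632.
m = ((-9778)·40429 − 7927·(-48132))/14341632 = -6886199/7170816; c = (1909·(-48132) − 7927·(-9778))/14341632 = -7186891/7170816.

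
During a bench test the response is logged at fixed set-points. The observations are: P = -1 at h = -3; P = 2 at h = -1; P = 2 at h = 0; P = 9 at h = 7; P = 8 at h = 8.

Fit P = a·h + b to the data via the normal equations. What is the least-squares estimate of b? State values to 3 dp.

Normal-equation sums: Σh·h = 123, Σh = 11, Σ1 = 5.
For MᵀP: Σh·P = 128, ΣP = 20.
Eliminating b: 5·(row 1) − 11·(row 2) gives 494·a = 5·128 − 11·20 = 420, so a = 210/247.
Then b = (20 − 11·(210/247))/5 = 526/247.

b = 2.130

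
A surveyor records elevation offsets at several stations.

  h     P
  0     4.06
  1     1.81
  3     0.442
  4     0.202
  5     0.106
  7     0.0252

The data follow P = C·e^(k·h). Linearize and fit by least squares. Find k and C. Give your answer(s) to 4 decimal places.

k = -0.7226, C = 3.8608

Let Y = ln P. Fitting Y = k·h + ln C by least squares:
XᵀX = [[100.0000, 20.0000]; [20.0000, 6]], rhs = [-45.2419, -6.3467]ᵀ  (here Σh = 20.0000, Σ(h)² = 100.0000, Σln P = -6.3467, Σh·ln P = -45.2419).
Δ = 100.0000·6 − (20.0000)² = 200.0000; k = (-45.2419·6 − 20.0000·-6.3467)/200.0000 = -0.72259, ln C = (100.0000·-6.3467 − 20.0000·-45.2419)/200.0000 = 1.35087, so C = exp(1.35087) = 3.86077.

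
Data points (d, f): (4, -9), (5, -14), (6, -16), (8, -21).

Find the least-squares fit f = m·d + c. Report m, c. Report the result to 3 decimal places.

Entries of MᵀM: Σd·d = 141, Σd = 23, Σ1 = 4.
Moment sums: Σd·f = -370, Σf = -60.
MᵀM·[m, c]ᵀ = Mᵀf becomes [[141, 23]; [23, 4]]·[m, c]ᵀ = [-370, -60]ᵀ.
Determinant 141·4 − 23² = 35.
m = ((-370)·4 − 23·(-60))/35 = -20/7; c = (141·(-60) − 23·(-370))/35 = 10/7.

m = -2.857, c = 1.429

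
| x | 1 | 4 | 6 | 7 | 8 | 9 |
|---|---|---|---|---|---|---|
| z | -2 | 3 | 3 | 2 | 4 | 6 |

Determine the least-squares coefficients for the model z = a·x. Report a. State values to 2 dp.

a = 0.52

AᵀA·[a]ᵀ = Aᵀz reads: 247·a = 128.
a = 128/247 = 0.518219.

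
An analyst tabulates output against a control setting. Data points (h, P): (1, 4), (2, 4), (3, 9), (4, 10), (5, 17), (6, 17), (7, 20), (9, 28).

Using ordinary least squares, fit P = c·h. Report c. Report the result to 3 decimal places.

The normal system AᵀA·[c]ᵀ = AᵀP is [[221]]·[c]ᵀ = [658]ᵀ.
Hence c = 658 / 221 ≈ 2.97738.

c = 2.977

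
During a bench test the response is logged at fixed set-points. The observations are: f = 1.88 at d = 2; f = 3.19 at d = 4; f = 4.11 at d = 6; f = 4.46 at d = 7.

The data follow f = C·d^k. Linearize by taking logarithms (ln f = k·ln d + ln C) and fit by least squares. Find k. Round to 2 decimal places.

k = 0.69

With ln fᵢ as the transformed response and ln dᵢ as the regressor:
XᵀX = [[9.3992, 5.8171]; [5.8171, 4]], rhs = [7.4876, 4.6999]ᵀ  (here Σln d = 5.8171, Σ(ln d)² = 9.3992, Σln f = 4.6999, Σln d·ln f = 7.4876).
Slope k = (n·Σln d·ln f − Σln d·Σln f)/(n·Σ(ln d)² − (Σln d)²) = (4·7.4876 − 5.8171·4.6999)/3.7582 = 0.69473; ln C = (Σln f − k·Σln d)/n = 0.16464.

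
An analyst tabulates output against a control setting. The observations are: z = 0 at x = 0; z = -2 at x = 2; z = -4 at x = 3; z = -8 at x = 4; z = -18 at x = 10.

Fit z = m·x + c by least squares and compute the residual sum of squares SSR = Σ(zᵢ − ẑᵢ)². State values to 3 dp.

Forming MᵀM = [[129, 19]; [19, 5]] and Mᵀz = [-228, -32]ᵀ gives MᵀM·[m, c]ᵀ = Mᵀz.
Δ = 129·5 − 19² = 284.
m = ((-228)·5 − 19·(-32))/284 = -133/71; c = (129·(-32) − 19·(-228))/284 = 51/71.
Residuals: -51/71, 73/71, 64/71, -87/71, 1/71; SSR = 276/71.

SSR = 3.887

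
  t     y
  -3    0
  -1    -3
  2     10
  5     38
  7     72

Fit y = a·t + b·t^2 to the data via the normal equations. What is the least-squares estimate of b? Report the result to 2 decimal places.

b = 1.03

Normal-equation sums: Σt·t = 88, Σt·t^2 = 448, Σt^2·t^2 = 3124.
Moment sums: Σt·y = 717, Σt^2·y = 4515.
Normal equations: [[88, 448]; [448, 3124]]·[a, b]ᵀ = [717, 4515]ᵀ.
Eliminating b: 3124·(row 1) − 448·(row 2) gives 74208·a = 3124·717 − 448·4515 = 217188, so a = 18099/6184.
Then b = (4515 − 448·(18099/6184))/3124 = 3171/3092.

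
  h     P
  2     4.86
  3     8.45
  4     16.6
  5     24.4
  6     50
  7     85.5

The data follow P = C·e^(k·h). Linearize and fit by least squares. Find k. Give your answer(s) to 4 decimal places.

k = 0.5730

Let Y = ln P. Fitting Y = k·h + ln C by least squares:
Σh = 27.0000, Σ(h)² = 139.0000, Σln P = 18.0797, Σh·ln P = 91.3869.
Equations: 139.0000·k + 27.0000·ln C = 91.3869;  27.0000·k + 6·ln C = 18.0797.
Solving (det = 105.0000): k = 0.57303, ln C = 0.43464.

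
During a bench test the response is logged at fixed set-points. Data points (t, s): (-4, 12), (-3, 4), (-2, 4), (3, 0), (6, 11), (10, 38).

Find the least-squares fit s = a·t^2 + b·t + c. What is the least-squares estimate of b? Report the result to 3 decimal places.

b = -1.008

Compute the Gram sums: Σt^2·t^2 = 11730, Σt^2·t = 1144, Σt^2 = 174, Σt·t = 174, Σt = 10, Σ1 = 6.
Right-hand side: Σt^2·s = 4440, Σt·s = 378, Σs = 69.
So MᵀM·[a, b, c]ᵀ = Mᵀs: [[11730, 1144, 174]; [1144, 174, 10]; [174, 10, 6]]·[a, b, c]ᵀ = [4440, 378, 69]ᵀ.
Row-reducing yields a = 79567/161150, b = -162507/161150, c = -183373/161150.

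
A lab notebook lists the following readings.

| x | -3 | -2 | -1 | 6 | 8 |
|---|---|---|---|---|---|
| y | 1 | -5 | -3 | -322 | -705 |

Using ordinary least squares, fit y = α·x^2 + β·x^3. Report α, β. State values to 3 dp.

α = -2.902, β = -1.013

Sums needed: Σx^2·x^2 = 5490, Σx^2·x^3 = 40268, Σx^3·x^3 = 309594.
For Mᵀy: Σx^2·y = -56726, Σx^3·y = -430496.
det = 5490·309594 − 40268² = 78159236.
α = ((-56726)·309594 − 40268·(-430496))/78159236 = -56704079/19539809; β = (5490·(-430496) − 40268·(-56726))/78159236 = -19795118/19539809.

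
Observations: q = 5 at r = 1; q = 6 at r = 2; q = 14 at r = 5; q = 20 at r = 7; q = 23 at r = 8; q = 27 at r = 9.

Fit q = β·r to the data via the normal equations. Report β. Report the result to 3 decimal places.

β = 2.920

With design matrix M, MᵀM = [[224]] and Mᵀq = [654]ᵀ.
β = 654/224 = 2.91964.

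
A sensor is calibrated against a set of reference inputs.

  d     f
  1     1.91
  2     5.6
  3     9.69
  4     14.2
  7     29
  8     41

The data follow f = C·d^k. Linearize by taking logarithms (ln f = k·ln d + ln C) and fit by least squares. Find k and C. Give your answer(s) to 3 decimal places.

Linearized form: ln f = k·ln d + ln C. From the 6 transformed points,
Σln d = 7.2034, Σ(ln d)² = 11.7199, Σln f = 14.3751, Σln d·ln f = 21.6420.
Equations: 11.7199·k + 7.2034·ln C = 21.6420;  7.2034·k + 6·ln C = 14.3751.
Δ = 11.7199·6 − (7.2034)² = 18.4301; k = (21.6420·6 − 7.2034·14.3751)/18.4301 = 1.42714, ln C = (11.7199·14.3751 − 7.2034·21.6420)/18.4301 = 0.68247, so C = exp(0.68247) = 1.97875.

k = 1.427, C = 1.979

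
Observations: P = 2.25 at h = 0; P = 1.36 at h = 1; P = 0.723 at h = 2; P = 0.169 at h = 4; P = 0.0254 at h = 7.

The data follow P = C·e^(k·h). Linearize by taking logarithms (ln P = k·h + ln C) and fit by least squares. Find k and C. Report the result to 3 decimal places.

k = -0.653, C = 2.455

Let Y = ln P. Fitting Y = k·h + ln C by least squares:
XᵀX = [[70.0000, 14.0000]; [14.0000, 5]], rhs = [-33.1637, -4.6568]ᵀ  (here Σh = 14.0000, Σ(h)² = 70.0000, Σln P = -4.6568, Σh·ln P = -33.1637).
Slope k = (n·Σh·ln P − Σh·Σln P)/(n·Σ(h)² − (Σh)²) = (5·-33.1637 − 14.0000·-4.6568)/154.0000 = -0.65340; ln C = (Σln P − k·Σh)/n = 0.89816, so C = exp(0.89816) = 2.45507.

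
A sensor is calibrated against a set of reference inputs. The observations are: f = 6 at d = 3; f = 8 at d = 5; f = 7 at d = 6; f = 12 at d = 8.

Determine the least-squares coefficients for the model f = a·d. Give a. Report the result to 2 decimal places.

a = 1.46

XᵀX·[a]ᵀ = Xᵀf reads: 134·a = 196.
Hence a = 196 / 134 ≈ 1.46269.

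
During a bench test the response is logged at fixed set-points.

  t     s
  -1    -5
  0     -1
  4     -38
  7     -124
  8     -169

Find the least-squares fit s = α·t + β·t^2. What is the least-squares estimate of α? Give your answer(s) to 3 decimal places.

α = 2.348

Compute the Gram sums: Σt·t = 130, Σt·t^2 = 918, Σt^2·t^2 = 6754.
And Σt·s = -2367, Σt^2·s = -17505.
Determinant 130·6754 − 918² = 35296.
α = ((-2367)·6754 − 918·(-17505))/35296 = 10359/4412; β = (130·(-17505) − 918·(-2367))/35296 = -12843/4412.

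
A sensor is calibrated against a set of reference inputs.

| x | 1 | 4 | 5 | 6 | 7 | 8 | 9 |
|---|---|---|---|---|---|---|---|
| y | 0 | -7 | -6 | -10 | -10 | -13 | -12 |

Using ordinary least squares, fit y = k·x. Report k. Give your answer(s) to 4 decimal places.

Forming MᵀM = [[272]] and Mᵀy = [-400]ᵀ gives MᵀM·[k]ᵀ = Mᵀy.
k = (-400)/272 = -1.47059.

k = -1.4706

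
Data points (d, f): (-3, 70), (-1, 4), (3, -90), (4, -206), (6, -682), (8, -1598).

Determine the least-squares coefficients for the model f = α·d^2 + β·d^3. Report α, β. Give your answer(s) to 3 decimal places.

The normal equations are: 5811·α + 41567·β = -130296;  41567·α + 314355·β = -982996.
Δ = 5811·314355 − 41567² = 98901416.
α = ((-130296)·314355 − 41567·(-982996))/98901416 = -24751087/24725354; β = (5811·(-982996) − 41567·(-130296))/98901416 = -74043981/24725354.

α = -1.001, β = -2.995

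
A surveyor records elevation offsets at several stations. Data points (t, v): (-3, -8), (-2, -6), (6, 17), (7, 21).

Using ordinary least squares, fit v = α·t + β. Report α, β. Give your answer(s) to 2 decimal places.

α = 2.89, β = 0.22

From the data, Σt·t = 98, Σt = 8, Σ1 = 4.
Right-hand side: Σt·v = 285, Σv = 24.
Eliminating β: 4·(row 1) − 8·(row 2) gives 328·α = 4·285 − 8·24 = 948, so α = 237/82.
Then β = (24 − 8·(237/82))/4 = 9/41.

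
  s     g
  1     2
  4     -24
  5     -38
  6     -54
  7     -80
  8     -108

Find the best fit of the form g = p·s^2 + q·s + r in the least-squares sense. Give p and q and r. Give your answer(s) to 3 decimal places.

Forming AᵀA = [[8675, 1261, 191]; [1261, 191, 31]; [191, 31, 6]] and Aᵀg = [-14108, -2032, -302]ᵀ gives AᵀA·[p, q, r]ᵀ = Aᵀg.
Inverting the 3×3 Gram matrix, [p, q, r]ᵀ = [-463/242, 415/242, 207/121]ᵀ.

p = -1.913, q = 1.715, r = 1.711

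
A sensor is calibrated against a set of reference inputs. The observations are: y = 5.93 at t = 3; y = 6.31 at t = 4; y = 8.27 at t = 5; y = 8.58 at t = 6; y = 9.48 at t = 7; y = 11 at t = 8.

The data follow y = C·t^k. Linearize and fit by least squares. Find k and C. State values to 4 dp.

With ln yᵢ as the transformed response and ln tᵢ as the regressor:
AᵀA = [[17.0401, 9.9115]; [9.9115, 6]], rhs = [21.1237, 12.5313]ᵀ  (here Σln t = 9.9115, Σ(ln t)² = 17.0401, Σln y = 12.5313, Σln t·ln y = 21.1237).
Slope k = (n·Σln t·ln y − Σln t·Σln y)/(n·Σ(ln t)² − (Σln t)²) = (6·21.1237 − 9.9115·12.5313)/4.0036 = 0.63412; ln C = (Σln y − k·Σln t)/n = 1.04104, so C = exp(1.04104) = 2.83216.

k = 0.6341, C = 2.8322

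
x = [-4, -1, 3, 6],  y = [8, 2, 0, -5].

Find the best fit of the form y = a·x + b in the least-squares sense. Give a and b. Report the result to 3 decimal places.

a = -1.190, b = 2.440

Sums needed: Σx·x = 62, Σx = 4, Σ1 = 4.
Moment sums: Σx·y = -64, Σy = 5.
MᵀM·[a, b]ᵀ = Mᵀy becomes [[62, 4]; [4, 4]]·[a, b]ᵀ = [-64, 5]ᵀ.
det = 62·4 − 4² = 232.
a = ((-64)·4 − 4·5)/232 = -69/58; b = (62·5 − 4·(-64))/232 = 283/116.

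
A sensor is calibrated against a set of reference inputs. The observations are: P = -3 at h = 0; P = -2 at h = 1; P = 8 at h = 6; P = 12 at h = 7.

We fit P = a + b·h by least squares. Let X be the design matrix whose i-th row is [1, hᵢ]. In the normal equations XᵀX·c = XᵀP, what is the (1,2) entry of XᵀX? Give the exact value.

14

Row 1 ↔ basis 1, column 2 ↔ basis h, so (XᵀX)_{1,2} = Σᵢ h = (1)·(0) + (1)·(1) + (1)·(6) + (1)·(7) = 14.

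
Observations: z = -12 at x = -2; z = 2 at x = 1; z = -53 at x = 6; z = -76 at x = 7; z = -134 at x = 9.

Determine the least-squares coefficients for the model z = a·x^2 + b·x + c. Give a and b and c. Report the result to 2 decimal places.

a = -1.98, b = 2.79, c = 1.40

The normal system MᵀM·[a, b, c]ᵀ = Mᵀz is [[10275, 1281, 171]; [1281, 171, 21]; [171, 21, 5]]·[a, b, c]ᵀ = [-16532, -2030, -273]ᵀ.
Solving the 3×3 system (Gaussian elimination) gives a = -10271/5187, b = 4135/1482, c = 373/266.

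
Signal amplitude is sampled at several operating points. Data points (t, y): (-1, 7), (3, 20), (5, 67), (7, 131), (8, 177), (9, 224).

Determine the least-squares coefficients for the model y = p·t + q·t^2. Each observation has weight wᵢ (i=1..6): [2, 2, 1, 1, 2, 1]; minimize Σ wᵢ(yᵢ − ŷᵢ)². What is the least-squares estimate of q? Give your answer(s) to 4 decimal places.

q = 3.0421

AᵀWA·[p, q]ᵀ = AᵀWy reads: 303·p + 2273·q = 6206;  2273·p + 17943·q = 49268.
(Σwᵢ·t·t = 303, Σwᵢ·t·t^2 = 2273, Σwᵢ·t^2·t^2 = 17943, Σwᵢ·t·y = 6206, Σwᵢ·t^2·y = 49268.)
Determinant 303·17943 − 2273² = 270200.
p = (6206·17943 − 2273·49268)/270200 = -315953/135100; q = (303·49268 − 2273·6206)/270200 = 410983/135100.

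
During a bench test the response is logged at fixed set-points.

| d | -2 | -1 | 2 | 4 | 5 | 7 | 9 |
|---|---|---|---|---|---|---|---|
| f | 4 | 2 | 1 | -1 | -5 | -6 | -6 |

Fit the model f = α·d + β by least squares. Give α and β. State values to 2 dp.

α = -0.98, β = 1.77

Entries of AᵀA: Σd·d = 180, Σd = 24, Σ1 = 7.
Right-hand side: Σd·f = -133, Σf = -11.
So AᵀA·[α, β]ᵀ = Aᵀf: [[180, 24]; [24, 7]]·[α, β]ᵀ = [-133, -11]ᵀ.
det = 180·7 − 24² = 684.
α = ((-133)·7 − 24·(-11))/684 = -667/684; β = (180·(-11) − 24·(-133))/684 = 101/57.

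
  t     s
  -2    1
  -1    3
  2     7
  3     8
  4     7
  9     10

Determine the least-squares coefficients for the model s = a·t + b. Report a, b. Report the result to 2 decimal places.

a = 0.79, b = 4.03

The normal equations are: 115·a + 15·b = 151;  15·a + 6·b = 36.
Eliminating b: 6·(row 1) − 15·(row 2) gives 465·a = 6·151 − 15·36 = 366, so a = 122/155.
Then b = (36 − 15·(122/155))/6 = 125/31.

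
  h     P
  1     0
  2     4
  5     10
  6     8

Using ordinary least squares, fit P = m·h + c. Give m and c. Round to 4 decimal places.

m = 1.7059, c = -0.4706

Normal-equation sums: Σh·h = 66, Σh = 14, Σ1 = 4.
And Σh·P = 106, ΣP = 22.
Normal equations: [[66, 14]; [14, 4]]·[m, c]ᵀ = [106, 22]ᵀ.
Eliminating c: 4·(row 1) − 14·(row 2) gives 68·m = 4·106 − 14·22 = 116, so m = 29/17.
Then c = (22 − 14·(29/17))/4 = -8/17.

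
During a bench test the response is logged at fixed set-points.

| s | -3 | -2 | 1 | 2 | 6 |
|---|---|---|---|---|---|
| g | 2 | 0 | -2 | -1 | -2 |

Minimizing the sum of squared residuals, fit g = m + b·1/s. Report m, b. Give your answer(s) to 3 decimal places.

The normal system XᵀX·[m, b]ᵀ = Xᵀg is [[5, 5/6]; [5/6, 59/36]]·[m, b]ᵀ = [-3, -7/2]ᵀ.
det = 5·(59/36) − (5/6)² = 15/2.
m = ((-3)·(59/36) − (5/6)·(-7/2))/(15/2) = -4/15; b = (5·(-7/2) − (5/6)·(-3))/(15/2) = -2.

m = -0.267, b = -2.000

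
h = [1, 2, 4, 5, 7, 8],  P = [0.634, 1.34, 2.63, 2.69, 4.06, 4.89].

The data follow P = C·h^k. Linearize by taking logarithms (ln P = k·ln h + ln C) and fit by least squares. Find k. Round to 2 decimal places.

With ln Pᵢ as the transformed response and ln hᵢ as the regressor:
AᵀA = [[13.1032, 7.7142]; [7.7142, 6]], rhs = [9.1630, 4.7819]ᵀ  (here Σln h = 7.7142, Σ(ln h)² = 13.1032, Σln P = 4.7819, Σln h·ln P = 9.1630).
Slope k = (n·Σln h·ln P − Σln h·Σln P)/(n·Σ(ln h)² − (Σln h)²) = (6·9.1630 − 7.7142·4.7819)/19.1098 = 0.94663; ln C = (Σln P − k·Σln h)/n = -0.42010.

k = 0.95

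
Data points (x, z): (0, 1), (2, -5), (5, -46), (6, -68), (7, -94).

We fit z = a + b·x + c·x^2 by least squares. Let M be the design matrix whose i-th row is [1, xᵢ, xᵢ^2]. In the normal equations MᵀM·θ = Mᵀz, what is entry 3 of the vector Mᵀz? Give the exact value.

-8224

Entry 3 ↔ basis x^2, so (Mᵀz)_{3} = Σᵢ (x^2)·zᵢ = (0)·(1) + (4)·(-5) + (25)·(-46) + (36)·(-68) + (49)·(-94) = -8224.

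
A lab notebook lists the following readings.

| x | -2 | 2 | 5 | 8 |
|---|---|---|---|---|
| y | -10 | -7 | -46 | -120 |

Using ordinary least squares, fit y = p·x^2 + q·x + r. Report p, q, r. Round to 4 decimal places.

AᵀA·[p, q, r]ᵀ = Aᵀy reads: 4753·p + 637·q + 97·r = -8898;  637·p + 97·q + 13·r = -1184;  97·p + 13·q + 4·r = -183.
Row-reducing yields p = -4045/2068, q = 413/564, r = -23/33.

p = -1.9560, q = 0.7323, r = -0.6970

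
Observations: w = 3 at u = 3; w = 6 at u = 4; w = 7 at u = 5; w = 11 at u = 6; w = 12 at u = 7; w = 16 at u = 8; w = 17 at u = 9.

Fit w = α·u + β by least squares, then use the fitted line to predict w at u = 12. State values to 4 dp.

ŵ = 24.6429

From the data, Σu·u = 280, Σu = 42, Σ1 = 7.
For Mᵀw: Σu·w = 499, Σw = 72.
Eliminating β: 7·(row 1) − 42·(row 2) gives 196·α = 7·499 − 42·72 = 469, so α = 67/28.
Then β = (72 − 42·(67/28))/7 = -57/14.
At u = 12: ŵ = (67/28)·(12) + (-57/14)·(1) = 345/14.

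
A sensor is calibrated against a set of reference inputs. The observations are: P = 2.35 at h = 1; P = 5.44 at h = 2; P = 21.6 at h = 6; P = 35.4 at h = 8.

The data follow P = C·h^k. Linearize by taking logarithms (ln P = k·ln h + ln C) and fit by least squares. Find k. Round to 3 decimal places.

k = 1.287

With ln Pᵢ as the transformed response and ln hᵢ as the regressor:
XᵀX = [[8.0149, 4.5643]; [4.5643, 4]], rhs = [14.0963, 9.1876]ᵀ  (here Σln h = 4.5643, Σ(ln h)² = 8.0149, Σln P = 9.1876, Σln h·ln P = 14.0963).
Slope k = (n·Σln h·ln P − Σln h·Σln P)/(n·Σ(ln h)² − (Σln h)²) = (4·14.0963 − 4.5643·9.1876)/11.2265 = 1.28713; ln C = (Σln P − k·Σln h)/n = 0.82817.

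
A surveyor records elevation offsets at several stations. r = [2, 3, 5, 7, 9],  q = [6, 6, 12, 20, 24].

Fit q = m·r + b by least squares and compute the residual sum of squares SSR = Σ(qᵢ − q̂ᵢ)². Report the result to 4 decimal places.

SSR = 6.9024

The normal system MᵀM·[m, b]ᵀ = Mᵀq is [[168, 26]; [26, 5]]·[m, b]ᵀ = [446, 68]ᵀ.
Δ = 168·5 − 26² = 164.
m = (446·5 − 26·68)/164 = 231/82; b = (168·68 − 26·446)/164 = -43/41.
Residuals: 58/41, -115/82, -85/82, 109/82, -25/82; SSR = 283/41.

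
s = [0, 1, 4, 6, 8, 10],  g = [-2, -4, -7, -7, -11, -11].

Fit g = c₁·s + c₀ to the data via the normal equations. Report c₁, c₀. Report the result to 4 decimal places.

Normal-equation sums: Σs·s = 217, Σs = 29, Σ1 = 6.
And Σs·g = -272, Σg = -42.
Normal equations: [[217, 29]; [29, 6]]·[c₁, c₀]ᵀ = [-272, -42]ᵀ.
Eliminating c₀: 6·(row 1) − 29·(row 2) gives 461·c₁ = 6·(-272) − 29·(-42) = -414, so c₁ = -414/461.
Then c₀ = ((-42) − 29·(-414/461))/6 = -1226/461.

c₁ = -0.8980, c₀ = -2.6594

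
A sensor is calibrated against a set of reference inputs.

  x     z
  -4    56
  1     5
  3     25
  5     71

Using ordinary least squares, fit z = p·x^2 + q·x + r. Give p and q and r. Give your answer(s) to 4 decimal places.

Sums needed: Σx^2·x^2 = 963, Σx^2·x = 89, Σx^2 = 51, Σx·x = 51, Σx = 5, Σ1 = 4.
And Σx^2·z = 2901, Σx·z = 211, Σz = 157.
So AᵀA·[p, q, r]ᵀ = Aᵀz: [[963, 89, 51]; [89, 51, 5]; [51, 5, 4]]·[p, q, r]ᵀ = [2901, 211, 157]ᵀ.
Solving the 3×3 system (Gaussian elimination) gives p = 39869/13358, q = -18093/13358, r = 19294/6679.

p = 2.9847, q = -1.3545, r = 2.8888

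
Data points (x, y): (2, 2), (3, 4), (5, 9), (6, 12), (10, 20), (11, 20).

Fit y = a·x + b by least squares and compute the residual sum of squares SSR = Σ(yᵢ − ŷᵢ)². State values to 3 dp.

Entries of MᵀM: Σx·x = 295, Σx = 37, Σ1 = 6.
For Mᵀy: Σx·y = 553, Σy = 67.
det = 295·6 − 37² = 401.
a = (553·6 − 37·67)/401 = 839/401; b = (295·67 − 37·553)/401 = -696/401.
Residuals: -180/401, -217/401, 110/401, 474/401, 326/401, -513/401; SSR = 1710/401.

SSR = 4.264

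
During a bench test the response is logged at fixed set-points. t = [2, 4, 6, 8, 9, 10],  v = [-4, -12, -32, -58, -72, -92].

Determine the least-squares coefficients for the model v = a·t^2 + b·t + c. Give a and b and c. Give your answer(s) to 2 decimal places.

a = -1.03, b = 1.36, c = -2.17

The normal equations are: 22225·a + 2529·b + 301·c = -20104;  2529·a + 301·b + 39·c = -2280;  301·a + 39·b + 6·c = -270.
Inverting the 3×3 Gram matrix, [a, b, c]ᵀ = [-3297/3202, 4347/3202, -3473/1601]ᵀ.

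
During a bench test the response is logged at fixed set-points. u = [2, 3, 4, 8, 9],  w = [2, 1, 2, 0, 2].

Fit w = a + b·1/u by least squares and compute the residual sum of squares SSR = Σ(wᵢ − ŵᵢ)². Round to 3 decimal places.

Forming AᵀA = [[5, 95/72]; [95/72, 2341/5184]] and Aᵀw = [7, 37/18]ᵀ gives AᵀA·[a, b]ᵀ = Aᵀw.
Δ = 5·(2341/5184) − (95/72)² = 335/648.
a = (7·(2341/5184) − (95/72)·(37/18))/(335/648) = 2327/2680; b = (5·(37/18) − (95/72)·7)/(335/648) = 135/67.
Residuals: 333/2680, -1447/2680, 1683/2680, -1501/1340, 2433/2680; SSR = 7451/2680.

SSR = 2.780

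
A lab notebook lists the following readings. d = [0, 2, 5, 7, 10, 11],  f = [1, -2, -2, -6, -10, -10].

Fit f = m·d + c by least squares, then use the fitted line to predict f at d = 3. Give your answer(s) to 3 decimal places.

Compute the Gram sums: Σd·d = 299, Σd = 35, Σ1 = 6.
Moment sums: Σd·f = -266, Σf = -29.
Eliminating c: 6·(row 1) − 35·(row 2) gives 569·m = 6·(-266) − 35·(-29) = -581, so m = -581/569.
Then c = ((-29) − 35·(-581/569))/6 = 639/569.
At d = 3: f̂ = (-581/569)·(3) + (639/569)·(1) = -1104/569.

f̂ = -1.940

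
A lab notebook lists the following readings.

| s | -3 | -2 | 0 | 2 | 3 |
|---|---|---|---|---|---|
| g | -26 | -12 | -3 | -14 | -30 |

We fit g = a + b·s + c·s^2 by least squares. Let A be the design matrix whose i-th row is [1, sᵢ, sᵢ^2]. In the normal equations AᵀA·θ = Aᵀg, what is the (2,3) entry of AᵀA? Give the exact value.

0

Row 2 ↔ basis s, column 3 ↔ basis s^2, so (AᵀA)_{2,3} = Σᵢ (s)·(s^2) = (-3)·(9) + (-2)·(4) + (0)·(0) + (2)·(4) + (3)·(9) = 0.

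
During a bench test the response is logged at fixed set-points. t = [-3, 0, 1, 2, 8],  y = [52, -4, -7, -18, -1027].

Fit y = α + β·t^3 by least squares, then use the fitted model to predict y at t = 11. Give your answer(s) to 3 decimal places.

Normal-equation sums: Σ1 = 5, Σt^3 = 494, Σt^3·t^3 = 262938.
For Mᵀy: Σy = -1004, Σt^3·y = -527379.
So MᵀM·[α, β]ᵀ = Mᵀy: [[5, 494]; [494, 262938]]·[α, β]ᵀ = [-1004, -527379]ᵀ.
det = 5·262938 − 494² = 1070654.
α = ((-1004)·262938 − 494·(-527379))/1070654 = -133251/41179; β = (5·(-527379) − 494·(-1004))/1070654 = -2140919/1070654.
At t = 11: ŷ = (-133251/41179)·(1) + (-2140919/1070654)·(1331) = -2853027715/1070654.

ŷ = -2664.752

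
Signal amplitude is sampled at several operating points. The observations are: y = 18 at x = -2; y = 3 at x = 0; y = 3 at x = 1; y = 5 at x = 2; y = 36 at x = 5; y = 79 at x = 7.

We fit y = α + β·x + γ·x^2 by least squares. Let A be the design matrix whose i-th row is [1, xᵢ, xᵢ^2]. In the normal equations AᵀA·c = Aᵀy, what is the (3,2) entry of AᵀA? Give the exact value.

469

Row 3 ↔ basis x^2, column 2 ↔ basis x, so (AᵀA)_{3,2} = Σᵢ (x^2)·(x) = (4)·(-2) + (0)·(0) + (1)·(1) + (4)·(2) + (25)·(5) + (49)·(7) = 469.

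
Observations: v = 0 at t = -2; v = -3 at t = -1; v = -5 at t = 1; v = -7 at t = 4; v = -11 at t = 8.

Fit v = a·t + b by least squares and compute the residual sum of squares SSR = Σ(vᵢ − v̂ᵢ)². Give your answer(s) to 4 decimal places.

SSR = 2.8000

Normal-equation sums: Σt·t = 86, Σt = 10, Σ1 = 5.
Moment sums: Σt·v = -118, Σv = -26.
Normal equations: [[86, 10]; [10, 5]]·[a, b]ᵀ = [-118, -26]ᵀ.
Eliminating b: 5·(row 1) − 10·(row 2) gives 330·a = 5·(-118) − 10·(-26) = -330, so a = -1.
Then b = ((-26) − 10·(-1))/5 = -16/5.
Residuals: 6/5, -4/5, -4/5, 1/5, 1/5; SSR = 14/5.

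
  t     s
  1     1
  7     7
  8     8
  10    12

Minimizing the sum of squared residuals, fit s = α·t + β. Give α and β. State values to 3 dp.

α = 1.156, β = -0.511

Forming AᵀA = [[214, 26]; [26, 4]] and Aᵀs = [234, 28]ᵀ gives AᵀA·[α, β]ᵀ = Aᵀs.
det = 214·4 − 26² = 180.
α = (234·4 − 26·28)/180 = 52/45; β = (214·28 − 26·234)/180 = -23/45.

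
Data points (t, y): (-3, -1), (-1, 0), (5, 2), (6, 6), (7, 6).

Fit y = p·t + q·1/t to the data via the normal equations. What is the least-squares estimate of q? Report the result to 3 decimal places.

q = -1.212

From the data, Σt·t = 120, Σt·1/t = 5, Σ1/t·1/t = 52889/44100.
For Xᵀy: Σt·y = 91, Σ1/t·y = 272/105.
Determinant 120·(52889/44100) − 5² = 87403/735.
p = (91·(52889/44100) − 5·(272/105))/(87403/735) = 4241699/5244180; q = (120·(272/105) − 5·91)/(87403/735) = -105945/87403.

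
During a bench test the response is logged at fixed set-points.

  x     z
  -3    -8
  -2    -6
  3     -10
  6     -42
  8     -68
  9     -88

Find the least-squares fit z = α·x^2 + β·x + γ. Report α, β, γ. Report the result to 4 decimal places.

α = -1.0237, β = -0.3783, γ = -1.0403

Sums needed: Σx^2·x^2 = 12131, Σx^2·x = 1449, Σx^2 = 203, Σx·x = 203, Σx = 21, Σ1 = 6.
And Σx^2·z = -13178, Σx·z = -1582, Σz = -222.
Normal equations: [[12131, 1449, 203]; [1449, 203, 21]; [203, 21, 6]]·[α, β, γ]ᵀ = [-13178, -1582, -222]ᵀ.
Solving the 3×3 system (Gaussian elimination) gives α = -7467/7294, β = -2759/7294, γ = -542/521.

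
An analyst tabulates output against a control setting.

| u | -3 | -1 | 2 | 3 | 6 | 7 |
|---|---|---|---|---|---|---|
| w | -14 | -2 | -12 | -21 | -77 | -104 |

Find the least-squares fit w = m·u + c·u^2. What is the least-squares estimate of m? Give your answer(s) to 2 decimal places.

m = -1.21

Normal-equation sums: Σu·u = 108, Σu·u^2 = 566, Σu^2·u^2 = 3876.
For Mᵀw: Σu·w = -1233, Σu^2·w = -8233.
Eliminating c: 3876·(row 1) − 566·(row 2) gives 98252·m = 3876·(-1233) − 566·(-8233) = -119230, so m = -59615/49126.
Then c = ((-8233) − 566·(-59615/49126))/3876 = -95643/49126.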